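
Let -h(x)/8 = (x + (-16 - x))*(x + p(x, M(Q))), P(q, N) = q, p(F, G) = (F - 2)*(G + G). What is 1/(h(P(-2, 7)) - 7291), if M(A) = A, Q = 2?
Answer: -1/9595 ≈ -0.00010422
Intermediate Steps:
p(F, G) = 2*G*(-2 + F) (p(F, G) = (-2 + F)*(2*G) = 2*G*(-2 + F))
h(x) = -1024 + 640*x (h(x) = -8*(x + (-16 - x))*(x + 2*2*(-2 + x)) = -(-128)*(x + (-8 + 4*x)) = -(-128)*(-8 + 5*x) = -8*(128 - 80*x) = -1024 + 640*x)
1/(h(P(-2, 7)) - 7291) = 1/((-1024 + 640*(-2)) - 7291) = 1/((-1024 - 1280) - 7291) = 1/(-2304 - 7291) = 1/(-9595) = -1/9595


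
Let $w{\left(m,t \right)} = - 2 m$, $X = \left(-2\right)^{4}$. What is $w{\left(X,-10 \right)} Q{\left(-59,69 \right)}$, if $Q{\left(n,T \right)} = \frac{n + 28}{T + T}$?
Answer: $\frac{496}{69} \approx 7.1884$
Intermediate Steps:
$Q{\left(n,T \right)} = \frac{28 + n}{2 T}$
$X = 16$
$w{\left(X,-10 \right)} Q{\left(-59,69 \right)} = \left(-2\right) 16 \frac{28 - 59}{2 \cdot 69} = - 32 \cdot \frac{1}{2} \cdot \frac{1}{69} \left(-31\right) = \left(-32\right) \left(- \frac{31}{138}\right) = \frac{496}{69}$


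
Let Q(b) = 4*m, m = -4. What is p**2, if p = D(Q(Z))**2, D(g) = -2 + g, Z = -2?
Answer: 104976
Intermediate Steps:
Q(b) = -16 (Q(b) = 4*(-4) = -16)
p = 324 (p = (-2 - 16)**2 = (-18)**2 = 324)
p**2 = 324**2 = 104976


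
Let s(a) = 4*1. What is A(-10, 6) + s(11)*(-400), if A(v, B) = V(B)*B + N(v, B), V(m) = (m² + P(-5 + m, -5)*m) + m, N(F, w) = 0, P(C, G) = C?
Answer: -1312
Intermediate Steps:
V(m) = m + m² + m*(-5 + m) (V(m) = (m² + (-5 + m)*m) + m = (m² + m*(-5 + m)) + m = m + m² + m*(-5 + m))
s(a) = 4
A(v, B) = 2*B²*(-2 + B) (A(v, B) = (2*B*(-2 + B))*B + 0 = 2*B²*(-2 + B) + 0 = 2*B²*(-2 + B))
A(-10, 6) + s(11)*(-400) = 2*6²*(-2 + 6) + 4*(-400) = 2*36*4 - 1600 = 288 - 1600 = -1312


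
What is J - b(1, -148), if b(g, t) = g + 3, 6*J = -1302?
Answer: -221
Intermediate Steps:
J = -217 (J = (⅙)*(-1302) = -217)
b(g, t) = 3 + g
J - b(1, -148) = -217 - (3 + 1) = -217 - 1*4 = -217 - 4 = -221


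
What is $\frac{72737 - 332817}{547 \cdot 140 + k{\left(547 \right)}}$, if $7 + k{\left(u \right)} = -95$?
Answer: $- \frac{130040}{38239} \approx -3.4007$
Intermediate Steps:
$k{\left(u \right)} = -102$ ($k{\left(u \right)} = -7 - 95 = -102$)
$\frac{72737 - 332817}{547 \cdot 140 + k{\left(547 \right)}} = \frac{72737 - 332817}{547 \cdot 140 - 102} = - \frac{260080}{76580 - 102} = - \frac{260080}{76478} = \left(-260080\right) \frac{1}{76478} = - \frac{130040}{38239}$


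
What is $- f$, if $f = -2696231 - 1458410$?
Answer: $4154641$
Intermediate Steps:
$f = -4154641$ ($f = -2696231 - 1458410 = -4154641$)
$- f = \left(-1\right) \left(-4154641\right) = 4154641$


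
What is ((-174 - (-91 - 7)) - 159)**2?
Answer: 55225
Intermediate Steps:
((-174 - (-91 - 7)) - 159)**2 = ((-174 - 1*(-98)) - 159)**2 = ((-174 + 98) - 159)**2 = (-76 - 159)**2 = (-235)**2 = 55225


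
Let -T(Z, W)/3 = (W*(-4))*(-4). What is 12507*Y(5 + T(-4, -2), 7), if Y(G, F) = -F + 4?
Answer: -37521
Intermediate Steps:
T(Z, W) = -48*W (T(Z, W) = -3*W*(-4)*(-4) = -3*(-4*W)*(-4) = -48*W)
Y(G, F) = 4 - F
12507*Y(5 + T(-4, -2), 7) = 12507*(4 - 1*7) = 12507*(4 - 7) = 12507*(-3) = -37521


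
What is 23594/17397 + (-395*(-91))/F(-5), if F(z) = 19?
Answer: 625783451/330543 ≈ 1893.2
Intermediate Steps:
23594/17397 + (-395*(-91))/F(-5) = 23594/17397 - 395*(-91)/19 = 23594*(1/17397) + 35945*(1/19) = 23594/17397 + 35945/19 = 625783451/330543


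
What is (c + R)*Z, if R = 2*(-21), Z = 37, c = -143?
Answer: -6845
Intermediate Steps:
R = -42
(c + R)*Z = (-143 - 42)*37 = -185*37 = -6845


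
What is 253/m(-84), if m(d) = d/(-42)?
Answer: 253/2 ≈ 126.50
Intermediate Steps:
m(d) = -d/42 (m(d) = d*(-1/42) = -d/42)
253/m(-84) = 253/((-1/42*(-84))) = 253/2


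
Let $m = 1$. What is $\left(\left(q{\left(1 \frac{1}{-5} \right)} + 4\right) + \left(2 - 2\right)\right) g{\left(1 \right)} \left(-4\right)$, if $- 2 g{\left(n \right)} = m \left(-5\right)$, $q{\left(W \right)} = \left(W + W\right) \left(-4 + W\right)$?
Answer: $- \frac{284}{5} \approx -56.8$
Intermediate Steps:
$q{\left(W \right)} = 2 W \left(-4 + W\right)$
$g{\left(n \right)} = \frac{5}{2}$ ($g{\left(n \right)} = - \frac{1 \left(-5\right)}{2} = \left(- \frac{1}{2}\right) \left(-5\right) = \frac{5}{2}$)
$\left(\left(q{\left(1 \frac{1}{-5} \right)} + 4\right) + \left(2 - 2\right)\right) g{\left(1 \right)} \left(-4\right) = \left(\left(2 \cdot 1 \frac{1}{-5} \left(-4 + 1 \frac{1}{-5}\right) + 4\right) + \left(2 - 2\right)\right) \frac{5}{2} \left(-4\right) = \left(\left(2 \cdot 1 \left(- \frac{1}{5}\right) \left(-4 + 1 \left(- \frac{1}{5}\right)\right) + 4\right) + \left(2 - 2\right)\right) \frac{5}{2} \left(-4\right) = \left(\left(2 \left(- \frac{1}{5}\right) \left(-4 - \frac{1}{5}\right) + 4\right) + 0\right) \frac{5}{2} \left(-4\right) = \left(\left(2 \left(- \frac{1}{5}\right) \left(- \frac{21}{5}\right) + 4\right) + 0\right) \frac{5}{2} \left(-4\right) = \left(\left(\frac{42}{25} + 4\right) + 0\right) \frac{5}{2} \left(-4\right) = \left(\frac{142}{25} + 0\right) \frac{5}{2} \left(-4\right) = \frac{142}{25} \cdot \frac{5}{2} \left(-4\right) = \frac{71}{5} \left(-4\right) = - \frac{284}{5}$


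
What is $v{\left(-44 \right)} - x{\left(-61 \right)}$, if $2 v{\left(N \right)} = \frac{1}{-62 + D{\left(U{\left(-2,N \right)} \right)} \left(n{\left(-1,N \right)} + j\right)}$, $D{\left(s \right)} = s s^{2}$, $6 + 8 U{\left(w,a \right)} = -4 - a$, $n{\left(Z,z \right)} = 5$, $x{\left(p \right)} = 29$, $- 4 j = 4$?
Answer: $- \frac{113701}{3921} \approx -28.998$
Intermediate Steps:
$j = -1$ ($j = \left(- \frac{1}{4}\right) 4 = -1$)
$U{\left(w,a \right)} = - \frac{5}{4} - \frac{a}{8}$ ($U{\left(w,a \right)} = - \frac{3}{4} + \frac{-4 - a}{8} = - \frac{3}{4} - \left(\frac{1}{2} + \frac{a}{8}\right) = - \frac{5}{4} - \frac{a}{8}$)
$D{\left(s \right)} = s^{3}$
$v{\left(N \right)} = \frac{1}{2 \left(-62 + 4 \left(- \frac{5}{4} - \frac{N}{8}\right)^{3}\right)}$ ($v{\left(N \right)} = \frac{1}{2 \left(-62 + \left(- \frac{5}{4} - \frac{N}{8}\right)^{3} \left(5 - 1\right)\right)} = \frac{1}{2 \left(-62 + \left(- \frac{5}{4} - \frac{N}{8}\right)^{3} \cdot 4\right)} = \frac{1}{2 \left(-62 + 4 \left(- \frac{5}{4} - \frac{N}{8}\right)^{3}\right)}$)
$v{\left(-44 \right)} - x{\left(-61 \right)} = - \frac{64}{7936 + \left(10 - 44\right)^{3}} - 29 = - \frac{64}{7936 + \left(-34\right)^{3}} - 29 = - \frac{64}{7936 - 39304} - 29 = - \frac{64}{-31368} - 29 = \left(-64\right) \left(- \frac{1}{31368}\right) - 29 = \frac{8}{3921} - 29 = - \frac{113701}{3921}$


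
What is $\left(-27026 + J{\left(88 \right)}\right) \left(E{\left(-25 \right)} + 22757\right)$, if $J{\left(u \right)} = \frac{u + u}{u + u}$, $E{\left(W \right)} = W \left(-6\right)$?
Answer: $-619061675$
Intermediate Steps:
$E{\left(W \right)} = - 6 W$
$J{\left(u \right)} = 1$ ($J{\left(u \right)} = \frac{2 u}{2 u} = 2 u \frac{1}{2 u} = 1$)
$\left(-27026 + J{\left(88 \right)}\right) \left(E{\left(-25 \right)} + 22757\right) = \left(-27026 + 1\right) \left(\left(-6\right) \left(-25\right) + 22757\right) = - 27025 \left(150 + 22757\right) = \left(-27025\right) 22907 = -619061675$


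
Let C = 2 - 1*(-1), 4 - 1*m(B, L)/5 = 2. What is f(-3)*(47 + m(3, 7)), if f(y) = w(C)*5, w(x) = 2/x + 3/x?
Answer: 475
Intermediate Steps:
m(B, L) = 10 (m(B, L) = 20 - 5*2 = 20 - 10 = 10)
C = 3 (C = 2 + 1 = 3)
w(x) = 5/x
f(y) = 25/3 (f(y) = (5/3)*5 = 25/3)
f(-3)*(47 + m(3, 7)) = 25*(47 + 10)/3 = (25/3)*57 = 475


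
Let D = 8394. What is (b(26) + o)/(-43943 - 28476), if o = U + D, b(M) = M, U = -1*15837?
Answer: 7417/72419 ≈ 0.10242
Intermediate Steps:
U = -15837
o = -7443 (o = -15837 + 8394 = -7443)
(b(26) + o)/(-43943 - 28476) = (26 - 7443)/(-43943 - 28476) = -7417/(-72419) = -7417*(-1/72419) = 7417/72419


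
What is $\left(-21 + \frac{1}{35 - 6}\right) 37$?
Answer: $- \frac{22496}{29} \approx -775.72$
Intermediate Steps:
$\left(-21 + \frac{1}{35 - 6}\right) 37 = \left(-21 + \frac{1}{29}\right) 37 = \left(- \frac{608}{29}\right) 37 = - \frac{22496}{29}$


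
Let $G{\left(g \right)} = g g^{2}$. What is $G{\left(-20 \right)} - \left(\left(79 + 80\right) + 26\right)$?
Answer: $-8185$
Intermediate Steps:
$G{\left(g \right)} = g^{3}$
$G{\left(-20 \right)} - \left(\left(79 + 80\right) + 26\right) = \left(-20\right)^{3} - \left(\left(79 + 80\right) + 26\right) = -8000 - \left(159 + 26\right) = -8000 - 185 = -8185$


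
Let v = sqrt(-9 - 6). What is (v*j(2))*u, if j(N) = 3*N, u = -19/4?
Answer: -57*I*sqrt(15)/2 ≈ -110.38*I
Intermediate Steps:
v = I*sqrt(15) (v = sqrt(-15) = I*sqrt(15) ≈ 3.873*I)
u = -19/4 (u = -19*1/4 = -19/4 ≈ -4.7500)
(v*j(2))*u = ((I*sqrt(15))*(3*2))*(-19/4) = ((I*sqrt(15))*6)*(-19/4) = (6*I*sqrt(15))*(-19/4) = -57*I*sqrt(15)/2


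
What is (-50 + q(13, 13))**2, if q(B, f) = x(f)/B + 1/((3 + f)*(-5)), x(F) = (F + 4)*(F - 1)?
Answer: 1273990249/1081600 ≈ 1177.9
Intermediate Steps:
x(F) = (-1 + F)*(4 + F) (x(F) = (4 + F)*(-1 + F) = (-1 + F)*(4 + F))
q(B, f) = -1/(5*(3 + f)) + (-4 + f**2 + 3*f)/B (q(B, f) = (-4 + f**2 + 3*f)/B + 1/((3 + f)*(-5)) = (-4 + f**2 + 3*f)/B - 1/5/(3 + f) = (-4 + f**2 + 3*f)/B - 1/(5*(3 + f)) = -1/(5*(3 + f)) + (-4 + f**2 + 3*f)/B)
(-50 + q(13, 13))**2 = (-50 + (-12 + 13**3 + 5*13 + 6*13**2 - 1/5*13)/(13*(3 + 13)))**2 = (-50 + (1/13)*(-12 + 2197 + 65 + 6*169 - 13/5)/16)**2 = (-50 + (1/13)*(1/16)*(-12 + 2197 + 65 + 1014 - 13/5))**2 = (-50 + (1/13)*(1/16)*(16307/5))**2 = (-50 + 16307/1040)**2 = (-35693/1040)**2 = 1273990249/1081600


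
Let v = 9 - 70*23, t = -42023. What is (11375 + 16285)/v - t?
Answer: 67251163/1601 ≈ 42006.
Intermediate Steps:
v = -1601 (v = 9 - 1610 = -1601)
(11375 + 16285)/v - t = (11375 + 16285)/(-1601) - 1*(-42023) = 27660*(-1/1601) + 42023 = -27660/1601 + 42023 = 67251163/1601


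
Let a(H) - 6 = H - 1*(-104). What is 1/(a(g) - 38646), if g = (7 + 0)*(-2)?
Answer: -1/38550 ≈ -2.5940e-5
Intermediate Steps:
g = -14 (g = 7*(-2) = -14)
a(H) = 110 + H (a(H) = 6 + (H - 1*(-104)) = 6 + (H + 104) = 6 + (104 + H) = 110 + H)
1/(a(g) - 38646) = 1/((110 - 14) - 38646) = 1/(96 - 38646) = 1/(-38550) = -1/38550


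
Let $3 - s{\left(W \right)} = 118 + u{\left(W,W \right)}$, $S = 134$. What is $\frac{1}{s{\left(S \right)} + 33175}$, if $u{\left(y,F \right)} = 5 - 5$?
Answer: $\frac{1}{33060} \approx 3.0248 \cdot 10^{-5}$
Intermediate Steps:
$u{\left(y,F \right)} = 0$
$s{\left(W \right)} = -115$ ($s{\left(W \right)} = 3 - \left(118 + 0\right) = 3 - 118 = -115$)
$\frac{1}{s{\left(S \right)} + 33175} = \frac{1}{-115 + 33175} = \frac{1}{33060}$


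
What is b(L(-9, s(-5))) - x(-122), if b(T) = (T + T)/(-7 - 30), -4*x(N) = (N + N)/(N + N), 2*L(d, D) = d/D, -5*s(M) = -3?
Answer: 97/148 ≈ 0.65541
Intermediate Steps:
s(M) = 3/5 (s(M) = -1/5*(-3) = 3/5)
L(d, D) = d/(2*D) (L(d, D) = (d/D)/2 = d/(2*D))
x(N) = -1/4 (x(N) = -(N + N)/(4*(N + N)) = -2*N/(4*(2*N)) = -2*N*1/(2*N)/4 = -1/4*1 = -1/4)
b(T) = -2*T/37 (b(T) = (2*T)/(-37) = (2*T)*(-1/37) = -2*T/37)
b(L(-9, s(-5))) - x(-122) = -(-9)/(37*3/5) - 1*(-1/4) = -(-9)*5/(37*3) + 1/4 = -2/37*(-15/2) + 1/4 = 15/37 + 1/4 = 97/148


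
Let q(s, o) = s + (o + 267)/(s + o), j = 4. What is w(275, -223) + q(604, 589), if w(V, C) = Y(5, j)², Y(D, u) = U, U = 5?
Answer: 751253/1193 ≈ 629.72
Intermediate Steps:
Y(D, u) = 5
q(s, o) = s + (267 + o)/(o + s)
w(V, C) = 25 (w(V, C) = 5² = 25)
w(275, -223) + q(604, 589) = 25 + (267 + 589 + 604² + 589*604)/(589 + 604) = 25 + (267 + 589 + 364816 + 355756)/1193 = 25 + (1/1193)*721428 = 25 + 721428/1193 = 751253/1193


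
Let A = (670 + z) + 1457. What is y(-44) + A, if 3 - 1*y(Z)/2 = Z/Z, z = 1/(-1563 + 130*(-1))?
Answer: 3607782/1693 ≈ 2131.0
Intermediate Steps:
z = -1/1693 (z = 1/(-1563 - 130) = 1/(-1693) = -1/1693 ≈ -0.00059067)
y(Z) = 4 (y(Z) = 6 - 2*Z/Z = 6 - 2*1 = 6 - 2 = 4)
A = 3601010/1693 (A = (670 - 1/1693) + 1457 = 1134309/1693 + 1457 = 3601010/1693 ≈ 2127.0)
y(-44) + A = 4 + 3601010/1693 = 3607782/1693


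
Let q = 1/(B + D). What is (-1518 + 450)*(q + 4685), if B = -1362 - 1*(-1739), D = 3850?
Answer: -7050044576/1409 ≈ -5.0036e+6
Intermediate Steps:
B = 377 (B = -1362 + 1739 = 377)
q = 1/4227 (q = 1/(377 + 3850) = 1/4227 ≈ 0.00023657)
(-1518 + 450)*(q + 4685) = (-1518 + 450)*(1/4227 + 4685) = -1068*19803496/4227 = -7050044576/1409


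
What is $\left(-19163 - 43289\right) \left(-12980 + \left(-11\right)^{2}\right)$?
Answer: $803070268$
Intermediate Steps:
$\left(-19163 - 43289\right) \left(-12980 + \left(-11\right)^{2}\right) = - 62452 \left(-12980 + 121\right) = \left(-62452\right) \left(-12859\right) = 803070268$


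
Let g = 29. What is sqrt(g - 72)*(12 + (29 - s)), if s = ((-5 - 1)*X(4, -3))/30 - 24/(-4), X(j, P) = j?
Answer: 179*I*sqrt(43)/5 ≈ 234.76*I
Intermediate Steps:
s = 26/5 (s = ((-5 - 1)*4)/30 - 24/(-4) = -6*4*(1/30) - 24*(-1/4) = -24*1/30 + 6 = -4/5 + 6 = 26/5 ≈ 5.2000)
sqrt(g - 72)*(12 + (29 - s)) = sqrt(29 - 72)*(12 + (29 - 1*26/5)) = sqrt(-43)*(12 + (29 - 26/5)) = (I*sqrt(43))*(12 + 119/5) = (I*sqrt(43))*(179/5) = 179*I*sqrt(43)/5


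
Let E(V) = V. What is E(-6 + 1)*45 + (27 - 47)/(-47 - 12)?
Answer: -13255/59 ≈ -224.66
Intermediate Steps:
E(-6 + 1)*45 + (27 - 47)/(-47 - 12) = (-6 + 1)*45 + (27 - 47)/(-47 - 12) = -5*45 - 20/(-59) = -225 - 20*(-1/59) = -225 + 20/59 = -13255/59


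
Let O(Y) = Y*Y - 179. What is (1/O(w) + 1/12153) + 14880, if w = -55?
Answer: 514661092439/34587438 ≈ 14880.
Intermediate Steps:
O(Y) = -179 + Y**2 (O(Y) = Y**2 - 179 = -179 + Y**2)
(1/O(w) + 1/12153) + 14880 = (1/(-179 + (-55)**2) + 1/12153) + 14880 = (1/(-179 + 3025) + 1/12153) + 14880 = (1/2846 + 1/12153) + 14880 = 14999/34587438 + 14880 = 514661092439/34587438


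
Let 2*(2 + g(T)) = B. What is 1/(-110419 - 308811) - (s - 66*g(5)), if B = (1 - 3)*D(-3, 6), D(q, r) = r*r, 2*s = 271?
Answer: -554117253/209615 ≈ -2643.5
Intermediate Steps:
s = 271/2 (s = (½)*271 = 271/2 ≈ 135.50)
D(q, r) = r²
B = -72 (B = (1 - 3)*6² = -2*36 = -72)
g(T) = -38 (g(T) = -2 + (½)*(-72) = -2 - 36 = -38)
1/(-110419 - 308811) - (s - 66*g(5)) = 1/(-110419 - 308811) - (271/2 - 66*(-38)) = 1/(-419230) - (271/2 + 2508) = -1/419230 - 1*5287/2 = -1/419230 - 5287/2 = -554117253/209615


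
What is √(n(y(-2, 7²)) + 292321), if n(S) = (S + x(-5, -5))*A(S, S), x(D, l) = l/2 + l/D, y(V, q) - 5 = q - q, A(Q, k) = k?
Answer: √1169354/2 ≈ 540.68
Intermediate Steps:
y(V, q) = 5 (y(V, q) = 5 + (q - q) = 5 + 0 = 5)
x(D, l) = l/2 + l/D (x(D, l) = l*(½) + l/D = l/2 + l/D)
n(S) = S*(-3/2 + S) (n(S) = (S + ((½)*(-5) - 5/(-5)))*S = (S + (-5/2 - 5*(-⅕)))*S = (S + (-5/2 + 1))*S = (S - 3/2)*S = (-3/2 + S)*S = S*(-3/2 + S))
√(n(y(-2, 7²)) + 292321) = √((½)*5*(-3 + 2*5) + 292321) = √((½)*5*(-3 + 10) + 292321) = √((½)*5*7 + 292321) = √(35/2 + 292321) = √(584677/2) = √1169354/2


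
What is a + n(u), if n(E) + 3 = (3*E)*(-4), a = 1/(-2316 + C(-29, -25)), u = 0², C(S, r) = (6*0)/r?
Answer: -6949/2316 ≈ -3.0004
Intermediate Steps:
C(S, r) = 0 (C(S, r) = 0/r = 0)
u = 0
a = -1/2316 (a = 1/(-2316 + 0) = 1/(-2316) = -1/2316 ≈ -0.00043178)
n(E) = -3 - 12*E (n(E) = -3 + (3*E)*(-4) = -3 - 12*E)
a + n(u) = -1/2316 + (-3 - 12*0) = -1/2316 + (-3 + 0) = -1/2316 - 3 = -6949/2316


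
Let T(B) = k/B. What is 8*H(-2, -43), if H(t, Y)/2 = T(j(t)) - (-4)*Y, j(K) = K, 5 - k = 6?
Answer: -2744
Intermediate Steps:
k = -1 (k = 5 - 1*6 = 5 - 6 = -1)
T(B) = -1/B
H(t, Y) = -2/t + 8*Y (H(t, Y) = 2*(-1/t - (-4)*Y) = 2*(-1/t + 4*Y) = -2/t + 8*Y)
8*H(-2, -43) = 8*(-2/(-2) + 8*(-43)) = 8*(-2*(-½) - 344) = 8*(1 - 344) = 8*(-343) = -2744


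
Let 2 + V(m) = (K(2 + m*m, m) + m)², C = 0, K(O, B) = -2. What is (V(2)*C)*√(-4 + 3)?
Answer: 0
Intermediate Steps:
V(m) = -2 + (-2 + m)²
(V(2)*C)*√(-4 + 3) = ((-2 + (-2 + 2)²)*0)*√(-4 + 3) = ((-2 + 0²)*0)*√(-1) = ((-2 + 0)*0)*I = (-2*0)*I = 0*I = 0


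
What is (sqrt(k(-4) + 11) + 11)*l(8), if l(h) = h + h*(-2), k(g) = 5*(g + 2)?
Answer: -96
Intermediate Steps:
k(g) = 10 + 5*g (k(g) = 5*(2 + g) = 10 + 5*g)
l(h) = -h (l(h) = h - 2*h = -h)
(sqrt(k(-4) + 11) + 11)*l(8) = (sqrt((10 + 5*(-4)) + 11) + 11)*(-1*8) = (sqrt((10 - 20) + 11) + 11)*(-8) = (sqrt(-10 + 11) + 11)*(-8) = (sqrt(1) + 11)*(-8) = (1 + 11)*(-8) = 12*(-8) = -96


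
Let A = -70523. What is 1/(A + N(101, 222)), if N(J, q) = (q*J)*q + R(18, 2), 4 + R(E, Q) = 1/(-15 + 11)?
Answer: 4/19628627 ≈ 2.0378e-7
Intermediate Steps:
R(E, Q) = -17/4 (R(E, Q) = -4 + 1/(-15 + 11) = -4 + 1/(-4) = -4 - ¼ = -17/4)
N(J, q) = -17/4 + J*q² (N(J, q) = (q*J)*q - 17/4 = (J*q)*q - 17/4 = J*q² - 17/4 = -17/4 + J*q²)
1/(A + N(101, 222)) = 1/(-70523 + (-17/4 + 101*222²)) = 1/(-70523 + (-17/4 + 101*49284)) = 1/(-70523 + (-17/4 + 4977684)) = 1/(-70523 + 19910719/4) = 1/(19628627/4) = 4/19628627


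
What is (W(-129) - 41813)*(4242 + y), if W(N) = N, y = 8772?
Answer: -545833188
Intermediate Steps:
(W(-129) - 41813)*(4242 + y) = (-129 - 41813)*(4242 + 8772) = -41942*13014 = -545833188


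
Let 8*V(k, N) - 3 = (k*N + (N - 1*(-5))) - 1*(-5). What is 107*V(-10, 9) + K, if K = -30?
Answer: -1879/2 ≈ -939.50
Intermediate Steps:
V(k, N) = 13/8 + N/8 + N*k/8 (V(k, N) = 3/8 + ((k*N + (N - 1*(-5))) - 1*(-5))/8 = 3/8 + ((N*k + (N + 5)) + 5)/8 = 3/8 + ((N*k + (5 + N)) + 5)/8 = 3/8 + ((5 + N + N*k) + 5)/8 = 3/8 + (10 + N + N*k)/8 = 3/8 + (5/4 + N/8 + N*k/8) = 13/8 + N/8 + N*k/8)
107*V(-10, 9) + K = 107*(13/8 + (⅛)*9 + (⅛)*9*(-10)) - 30 = 107*(13/8 + 9/8 - 45/4) - 30 = 107*(-17/2) - 30 = -1819/2 - 30 = -1879/2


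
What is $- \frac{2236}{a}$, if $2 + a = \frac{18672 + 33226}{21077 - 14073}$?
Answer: $- \frac{7830472}{18945} \approx -413.33$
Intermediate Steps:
$a = \frac{18945}{3502}$ ($a = -2 + \frac{18672 + 33226}{21077 - 14073} = -2 + \frac{51898}{7004} = -2 + 51898 \cdot \frac{1}{7004} = -2 + \frac{25949}{3502} = \frac{18945}{3502} \approx 5.4098$)
$- \frac{2236}{a} = - \frac{2236}{\frac{18945}{3502}} = \left(-2236\right) \frac{3502}{18945} = - \frac{7830472}{18945}$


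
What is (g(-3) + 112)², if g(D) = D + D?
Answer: 11236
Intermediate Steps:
g(D) = 2*D
(g(-3) + 112)² = (2*(-3) + 112)² = (-6 + 112)² = 106² = 11236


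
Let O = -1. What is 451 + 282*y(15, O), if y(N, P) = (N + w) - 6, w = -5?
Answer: 1579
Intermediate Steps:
y(N, P) = -11 + N (y(N, P) = (N - 5) - 6 = (-5 + N) - 6 = -11 + N)
451 + 282*y(15, O) = 451 + 282*(-11 + 15) = 451 + 282*4 = 451 + 1128 = 1579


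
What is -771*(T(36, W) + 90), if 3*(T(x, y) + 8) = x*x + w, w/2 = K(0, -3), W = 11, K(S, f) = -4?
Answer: -394238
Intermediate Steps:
w = -8 (w = 2*(-4) = -8)
T(x, y) = -32/3 + x**2/3 (T(x, y) = -8 + (x*x - 8)/3 = -8 + (x**2 - 8)/3 = -8 + (-8 + x**2)/3 = -8 + (-8/3 + x**2/3) = -32/3 + x**2/3)
-771*(T(36, W) + 90) = -771*((-32/3 + (1/3)*36**2) + 90) = -771*((-32/3 + (1/3)*1296) + 90) = -771*((-32/3 + 432) + 90) = -771*(1264/3 + 90) = -771*1534/3 = -394238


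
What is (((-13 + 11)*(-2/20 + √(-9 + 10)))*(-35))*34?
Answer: 2142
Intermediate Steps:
(((-13 + 11)*(-2/20 + √(-9 + 10)))*(-35))*34 = (-2*(-2*1/20 + √1)*(-35))*34 = (-2*(-⅒ + 1)*(-35))*34 = (-2*9/10*(-35))*34 = -9/5*(-35)*34 = 63*34 = 2142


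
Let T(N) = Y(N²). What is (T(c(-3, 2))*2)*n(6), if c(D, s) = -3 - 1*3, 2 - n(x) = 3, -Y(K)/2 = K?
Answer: 144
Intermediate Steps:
Y(K) = -2*K
n(x) = -1 (n(x) = 2 - 1*3 = 2 - 3 = -1)
c(D, s) = -6 (c(D, s) = -3 - 3 = -6)
T(N) = -2*N²
(T(c(-3, 2))*2)*n(6) = (-2*(-6)²*2)*(-1) = (-2*36*2)*(-1) = -72*2*(-1) = -144*(-1) = 144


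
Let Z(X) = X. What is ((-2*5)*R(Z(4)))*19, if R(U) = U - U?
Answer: 0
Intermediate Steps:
R(U) = 0
((-2*5)*R(Z(4)))*19 = (-2*5*0)*19 = -10*0*19 = 0*19 = 0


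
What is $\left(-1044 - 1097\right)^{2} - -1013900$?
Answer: $5597781$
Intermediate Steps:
$\left(-1044 - 1097\right)^{2} - -1013900 = \left(-2141\right)^{2} + 1013900 = 4583881 + 1013900 = 5597781$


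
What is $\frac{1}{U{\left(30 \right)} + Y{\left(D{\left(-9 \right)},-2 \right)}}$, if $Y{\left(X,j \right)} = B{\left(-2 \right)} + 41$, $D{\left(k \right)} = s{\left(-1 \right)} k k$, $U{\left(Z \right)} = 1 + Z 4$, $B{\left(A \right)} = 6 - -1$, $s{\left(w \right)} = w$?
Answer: $\frac{1}{169} \approx 0.0059172$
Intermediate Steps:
$B{\left(A \right)} = 7$ ($B{\left(A \right)} = 6 + 1 = 7$)
$U{\left(Z \right)} = 1 + 4 Z$
$D{\left(k \right)} = - k^{2}$ ($D{\left(k \right)} = - k k = - k^{2}$)
$Y{\left(X,j \right)} = 48$ ($Y{\left(X,j \right)} = 7 + 41 = 48$)
$\frac{1}{U{\left(30 \right)} + Y{\left(D{\left(-9 \right)},-2 \right)}} = \frac{1}{\left(1 + 4 \cdot 30\right) + 48} = \frac{1}{\left(1 + 120\right) + 48} = \frac{1}{121 + 48} = \frac{1}{169}$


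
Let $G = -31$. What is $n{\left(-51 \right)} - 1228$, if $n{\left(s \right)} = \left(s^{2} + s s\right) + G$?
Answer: $3943$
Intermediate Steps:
$n{\left(s \right)} = -31 + 2 s^{2}$ ($n{\left(s \right)} = \left(s^{2} + s s\right) - 31 = \left(s^{2} + s^{2}\right) - 31 = 2 s^{2} - 31 = -31 + 2 s^{2}$)
$n{\left(-51 \right)} - 1228 = \left(-31 + 2 \left(-51\right)^{2}\right) - 1228 = \left(-31 + 2 \cdot 2601\right) - 1228 = \left(-31 + 5202\right) - 1228 = 5171 - 1228 = 3943$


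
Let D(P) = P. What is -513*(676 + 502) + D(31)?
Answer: -604283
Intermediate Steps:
-513*(676 + 502) + D(31) = -513*(676 + 502) + 31 = -513*1178 + 31 = -604314 + 31 = -604283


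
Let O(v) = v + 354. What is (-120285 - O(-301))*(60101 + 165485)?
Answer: -27146568068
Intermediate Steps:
O(v) = 354 + v
(-120285 - O(-301))*(60101 + 165485) = (-120285 - (354 - 301))*(60101 + 165485) = (-120285 - 1*53)*225586 = (-120285 - 53)*225586 = -120338*225586 = -27146568068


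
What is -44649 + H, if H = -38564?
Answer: -83213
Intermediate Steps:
-44649 + H = -44649 - 38564 = -83213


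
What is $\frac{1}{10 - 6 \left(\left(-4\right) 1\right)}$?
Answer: $\frac{1}{34} \approx 0.029412$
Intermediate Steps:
$\frac{1}{10 - 6 \left(\left(-4\right) 1\right)} = \frac{1}{10 - -24} = \frac{1}{10 + 24} = \frac{1}{34}$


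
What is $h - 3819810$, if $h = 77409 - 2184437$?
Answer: $-5926838$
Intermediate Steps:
$h = -2107028$ ($h = 77409 - 2184437 = -2107028$)
$h - 3819810 = -2107028 - 3819810 = -5926838$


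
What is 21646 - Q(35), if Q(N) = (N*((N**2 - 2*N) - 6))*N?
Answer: -1385879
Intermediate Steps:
Q(N) = N**2*(-6 + N**2 - 2*N) (Q(N) = (N*(-6 + N**2 - 2*N))*N = N**2*(-6 + N**2 - 2*N))
21646 - Q(35) = 21646 - 35**2*(-6 + 35**2 - 2*35) = 21646 - 1225*(-6 + 1225 - 70) = 21646 - 1225*1149 = 21646 - 1*1407525 = 21646 - 1407525 = -1385879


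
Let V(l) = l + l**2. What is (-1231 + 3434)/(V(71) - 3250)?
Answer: 2203/1862 ≈ 1.1831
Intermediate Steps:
(-1231 + 3434)/(V(71) - 3250) = (-1231 + 3434)/(71*(1 + 71) - 3250) = 2203/(71*72 - 3250) = 2203/(5112 - 3250) = 2203/1862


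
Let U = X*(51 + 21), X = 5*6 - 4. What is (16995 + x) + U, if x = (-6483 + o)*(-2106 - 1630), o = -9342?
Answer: 59141067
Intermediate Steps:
x = 59122200 (x = (-6483 - 9342)*(-2106 - 1630) = -15825*(-3736) = 59122200)
X = 26 (X = 30 - 4 = 26)
U = 1872 (U = 26*(51 + 21) = 26*72 = 1872)
(16995 + x) + U = (16995 + 59122200) + 1872 = 59139195 + 1872 = 59141067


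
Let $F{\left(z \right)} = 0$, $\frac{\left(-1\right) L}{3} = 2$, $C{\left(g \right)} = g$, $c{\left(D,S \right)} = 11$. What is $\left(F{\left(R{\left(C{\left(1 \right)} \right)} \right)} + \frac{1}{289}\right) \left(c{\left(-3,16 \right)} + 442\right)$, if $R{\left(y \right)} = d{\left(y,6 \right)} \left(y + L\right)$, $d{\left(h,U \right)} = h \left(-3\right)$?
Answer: $\frac{453}{289} \approx 1.5675$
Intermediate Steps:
$d{\left(h,U \right)} = - 3 h$
$L = -6$ ($L = \left(-3\right) 2 = -6$)
$R{\left(y \right)} = - 3 y \left(-6 + y\right)$ ($R{\left(y \right)} = - 3 y \left(y - 6\right) = - 3 y \left(-6 + y\right)$)
$\left(F{\left(R{\left(C{\left(1 \right)} \right)} \right)} + \frac{1}{289}\right) \left(c{\left(-3,16 \right)} + 442\right) = \left(0 + \frac{1}{289}\right) \left(11 + 442\right) = \left(0 + \frac{1}{289}\right) 453 = \frac{1}{289} \cdot 453 = \frac{453}{289}$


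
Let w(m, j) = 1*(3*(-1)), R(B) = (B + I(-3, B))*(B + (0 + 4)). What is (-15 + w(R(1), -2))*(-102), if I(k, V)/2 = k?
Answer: 1836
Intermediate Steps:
I(k, V) = 2*k
R(B) = (-6 + B)*(4 + B) (R(B) = (B + 2*(-3))*(B + (0 + 4)) = (B - 6)*(B + 4) = (-6 + B)*(4 + B))
w(m, j) = -3 (w(m, j) = 1*(-3) = -3)
(-15 + w(R(1), -2))*(-102) = (-15 - 3)*(-102) = -18*(-102) = 1836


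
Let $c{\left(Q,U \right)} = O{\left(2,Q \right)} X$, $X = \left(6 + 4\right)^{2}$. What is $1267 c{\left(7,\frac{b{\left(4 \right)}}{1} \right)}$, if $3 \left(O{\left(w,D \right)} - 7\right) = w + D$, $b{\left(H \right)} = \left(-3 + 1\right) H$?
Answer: $1267000$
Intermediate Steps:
$X = 100$ ($X = 10^{2} = 100$)
$b{\left(H \right)} = - 2 H$
$O{\left(w,D \right)} = 7 + \frac{D}{3} + \frac{w}{3}$ ($O{\left(w,D \right)} = 7 + \frac{w + D}{3} = 7 + \frac{D + w}{3} = 7 + \left(\frac{D}{3} + \frac{w}{3}\right) = 7 + \frac{D}{3} + \frac{w}{3}$)
$c{\left(Q,U \right)} = \frac{2300}{3} + \frac{100 Q}{3}$ ($c{\left(Q,U \right)} = \left(7 + \frac{Q}{3} + \frac{1}{3} \cdot 2\right) 100 = \left(7 + \frac{Q}{3} + \frac{2}{3}\right) 100 = \left(\frac{23}{3} + \frac{Q}{3}\right) 100 = \frac{2300}{3} + \frac{100 Q}{3}$)
$1267 c{\left(7,\frac{b{\left(4 \right)}}{1} \right)} = 1267 \left(\frac{2300}{3} + \frac{100}{3} \cdot 7\right) = 1267 \left(\frac{2300}{3} + \frac{700}{3}\right) = 1267 \cdot 1000 = 1267000$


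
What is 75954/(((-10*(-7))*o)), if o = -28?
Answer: -37977/980 ≈ -38.752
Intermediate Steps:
75954/(((-10*(-7))*o)) = 75954/((-10*(-7)*(-28))) = 75954/((70*(-28))) = 75954/(-1960) = 75954*(-1/1960) = -37977/980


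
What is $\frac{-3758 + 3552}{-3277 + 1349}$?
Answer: $\frac{103}{964} \approx 0.10685$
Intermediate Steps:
$\frac{-3758 + 3552}{-3277 + 1349} = - \frac{206}{-1928} = \left(-206\right) \left(- \frac{1}{1928}\right) = \frac{103}{964}$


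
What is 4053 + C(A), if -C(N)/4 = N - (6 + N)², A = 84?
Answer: 36117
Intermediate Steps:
C(N) = -4*N + 4*(6 + N)² (C(N) = -4*(N - (6 + N)²) = -4*N + 4*(6 + N)²)
4053 + C(A) = 4053 + (-4*84 + 4*(6 + 84)²) = 4053 + (-336 + 4*90²) = 4053 + (-336 + 4*8100) = 4053 + (-336 + 32400) = 4053 + 32064 = 36117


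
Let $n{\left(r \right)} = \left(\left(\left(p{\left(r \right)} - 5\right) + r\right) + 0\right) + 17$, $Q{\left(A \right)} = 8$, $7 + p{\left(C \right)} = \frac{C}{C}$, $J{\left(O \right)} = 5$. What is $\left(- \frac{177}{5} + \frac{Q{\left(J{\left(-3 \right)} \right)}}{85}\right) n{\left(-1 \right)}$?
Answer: $- \frac{3001}{17} \approx -176.53$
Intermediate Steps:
$p{\left(C \right)} = -6$ ($p{\left(C \right)} = -7 + \frac{C}{C} = -7 + 1 = -6$)
$n{\left(r \right)} = 6 + r$ ($n{\left(r \right)} = \left(\left(\left(-6 - 5\right) + r\right) + 0\right) + 17 = \left(\left(-11 + r\right) + 0\right) + 17 = \left(-11 + r\right) + 17 = 6 + r$)
$\left(- \frac{177}{5} + \frac{Q{\left(J{\left(-3 \right)} \right)}}{85}\right) n{\left(-1 \right)} = \left(- \frac{177}{5} + \frac{8}{85}\right) \left(6 - 1\right) = \left(\left(-177\right) \frac{1}{5} + 8 \cdot \frac{1}{85}\right) 5 = \left(- \frac{177}{5} + \frac{8}{85}\right) 5 = \left(- \frac{3001}{85}\right) 5 = - \frac{3001}{17}$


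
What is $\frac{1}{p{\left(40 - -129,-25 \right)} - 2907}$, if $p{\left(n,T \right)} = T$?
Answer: $- \frac{1}{2932} \approx -0.00034106$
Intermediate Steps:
$\frac{1}{p{\left(40 - -129,-25 \right)} - 2907} = \frac{1}{-25 - 2907} = \frac{1}{-2932} = - \frac{1}{2932}$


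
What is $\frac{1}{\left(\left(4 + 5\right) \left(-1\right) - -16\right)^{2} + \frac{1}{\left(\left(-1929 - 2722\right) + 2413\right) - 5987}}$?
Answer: $\frac{8225}{403024} \approx 0.020408$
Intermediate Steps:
$\frac{1}{\left(\left(4 + 5\right) \left(-1\right) - -16\right)^{2} + \frac{1}{\left(\left(-1929 - 2722\right) + 2413\right) - 5987}} = \frac{1}{\left(9 \left(-1\right) + 16\right)^{2} + \frac{1}{\left(-4651 + 2413\right) - 5987}} = \frac{1}{\left(-9 + 16\right)^{2} + \frac{1}{-2238 - 5987}} = \frac{1}{7^{2} + \frac{1}{-8225}} = \frac{1}{49 - \frac{1}{8225}} = \frac{1}{\frac{403024}{8225}} = \frac{8225}{403024}$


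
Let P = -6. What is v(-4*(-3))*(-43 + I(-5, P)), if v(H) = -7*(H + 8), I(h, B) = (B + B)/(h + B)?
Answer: 64540/11 ≈ 5867.3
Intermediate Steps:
I(h, B) = 2*B/(B + h) (I(h, B) = (2*B)/(B + h) = 2*B/(B + h))
v(H) = -56 - 7*H (v(H) = -7*(8 + H) = -56 - 7*H)
v(-4*(-3))*(-43 + I(-5, P)) = (-56 - (-28)*(-3))*(-43 + 2*(-6)/(-6 - 5)) = (-56 - 7*12)*(-43 + 2*(-6)/(-11)) = (-56 - 84)*(-43 + 2*(-6)*(-1/11)) = -140*(-43 + 12/11) = -140*(-461/11) = 64540/11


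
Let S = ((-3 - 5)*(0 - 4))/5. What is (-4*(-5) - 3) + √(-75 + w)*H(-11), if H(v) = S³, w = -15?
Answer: 17 + 98304*I*√10/125 ≈ 17.0 + 2486.9*I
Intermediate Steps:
S = 32/5 (S = -8*(-4)*(⅕) = 32*(⅕) = 32/5 ≈ 6.4000)
H(v) = 32768/125 (H(v) = (32/5)³ = 32768/125)
(-4*(-5) - 3) + √(-75 + w)*H(-11) = (-4*(-5) - 3) + √(-75 - 15)*(32768/125) = (20 - 3) + √(-90)*(32768/125) = 17 + (3*I*√10)*(32768/125) = 17 + 98304*I*√10/125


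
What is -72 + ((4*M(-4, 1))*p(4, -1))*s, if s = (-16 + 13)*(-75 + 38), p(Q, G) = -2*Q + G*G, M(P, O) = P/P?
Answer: -3180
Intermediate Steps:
M(P, O) = 1
p(Q, G) = G**2 - 2*Q (p(Q, G) = -2*Q + G**2 = G**2 - 2*Q)
s = 111 (s = -3*(-37) = 111)
-72 + ((4*M(-4, 1))*p(4, -1))*s = -72 + ((4*1)*((-1)**2 - 2*4))*111 = -72 + (4*(1 - 8))*111 = -72 + (4*(-7))*111 = -72 - 28*111 = -72 - 3108 = -3180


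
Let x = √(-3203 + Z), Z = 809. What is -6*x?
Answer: -18*I*√266 ≈ -293.57*I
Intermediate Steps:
x = 3*I*√266 (x = √(-3203 + 809) = √(-2394) = 3*I*√266 ≈ 48.929*I)
-6*x = -18*I*√266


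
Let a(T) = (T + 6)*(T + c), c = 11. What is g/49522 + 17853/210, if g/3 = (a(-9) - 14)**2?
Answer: 147394711/1733270 ≈ 85.039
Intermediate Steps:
a(T) = (6 + T)*(11 + T) (a(T) = (T + 6)*(T + 11) = (6 + T)*(11 + T))
g = 1200 (g = 3*((66 + (-9)**2 + 17*(-9)) - 14)**2 = 3*((66 + 81 - 153) - 14)**2 = 3*(-6 - 14)**2 = 3*(-20)**2 = 3*400 = 1200)
g/49522 + 17853/210 = 1200/49522 + 17853/210 = 1200*(1/49522) + 17853*(1/210) = 600/24761 + 5951/70 = 147394711/1733270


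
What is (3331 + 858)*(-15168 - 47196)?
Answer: -261242796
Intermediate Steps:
(3331 + 858)*(-15168 - 47196) = 4189*(-62364) = -261242796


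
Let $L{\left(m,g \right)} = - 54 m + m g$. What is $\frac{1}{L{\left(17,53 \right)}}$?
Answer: $- \frac{1}{17} \approx -0.058824$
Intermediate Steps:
$L{\left(m,g \right)} = - 54 m + g m$
$\frac{1}{L{\left(17,53 \right)}} = \frac{1}{17 \left(-54 + 53\right)} = \frac{1}{17 \left(-1\right)} = \frac{1}{-17} = - \frac{1}{17}$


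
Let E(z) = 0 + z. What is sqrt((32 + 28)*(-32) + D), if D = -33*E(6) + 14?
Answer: 2*I*sqrt(526) ≈ 45.869*I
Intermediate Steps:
E(z) = z
D = -184 (D = -33*6 + 14 = -198 + 14 = -184)
sqrt((32 + 28)*(-32) + D) = sqrt((32 + 28)*(-32) - 184) = sqrt(60*(-32) - 184) = sqrt(-1920 - 184) = sqrt(-2104) = 2*I*sqrt(526)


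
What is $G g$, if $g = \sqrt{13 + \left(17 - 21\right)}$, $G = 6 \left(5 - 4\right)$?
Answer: $18$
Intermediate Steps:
$G = 6$ ($G = 6 \cdot 1 = 6$)
$g = 3$ ($g = \sqrt{13 + \left(17 - 21\right)} = \sqrt{13 - 4} = \sqrt{9} = 3$)
$G g = 6 \cdot 3 = 18$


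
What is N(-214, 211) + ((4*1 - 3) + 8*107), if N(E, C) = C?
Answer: 1068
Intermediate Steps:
N(-214, 211) + ((4*1 - 3) + 8*107) = 211 + ((4*1 - 3) + 8*107) = 211 + ((4 - 3) + 856) = 211 + (1 + 856) = 211 + 857 = 1068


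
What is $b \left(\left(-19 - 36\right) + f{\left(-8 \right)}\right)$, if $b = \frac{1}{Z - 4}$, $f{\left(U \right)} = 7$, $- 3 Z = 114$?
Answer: $\frac{8}{7} \approx 1.1429$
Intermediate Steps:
$Z = -38$ ($Z = \left(- \frac{1}{3}\right) 114 = -38$)
$b = - \frac{1}{42}$ ($b = \frac{1}{-38 - 4} = \frac{1}{-42} = - \frac{1}{42} \approx -0.02381$)
$b \left(\left(-19 - 36\right) + f{\left(-8 \right)}\right) = - \frac{\left(-19 - 36\right) + 7}{42} = - \frac{-55 + 7}{42} = \left(- \frac{1}{42}\right) \left(-48\right) = \frac{8}{7}$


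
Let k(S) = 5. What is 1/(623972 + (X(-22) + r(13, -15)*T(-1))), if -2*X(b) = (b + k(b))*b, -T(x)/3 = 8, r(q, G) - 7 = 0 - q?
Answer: 1/623929 ≈ 1.6027e-6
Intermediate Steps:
r(q, G) = 7 - q (r(q, G) = 7 + (0 - q) = 7 - q)
T(x) = -24 (T(x) = -3*8 = -24)
X(b) = -b*(5 + b)/2 (X(b) = -(b + 5)*b/2 = -(5 + b)*b/2 = -b*(5 + b)/2)
1/(623972 + (X(-22) + r(13, -15)*T(-1))) = 1/(623972 + (-½*(-22)*(5 - 22) + (7 - 1*13)*(-24))) = 1/(623972 + (-½*(-22)*(-17) + (7 - 13)*(-24))) = 1/(623972 + (-187 - 6*(-24))) = 1/(623972 + (-187 + 144)) = 1/(623972 - 43) = 1/623929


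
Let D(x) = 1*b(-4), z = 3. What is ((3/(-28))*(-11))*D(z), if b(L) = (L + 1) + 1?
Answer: -33/14 ≈ -2.3571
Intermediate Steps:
b(L) = 2 + L (b(L) = (1 + L) + 1 = 2 + L)
D(x) = -2 (D(x) = 1*(2 - 4) = 1*(-2) = -2)
((3/(-28))*(-11))*D(z) = ((3/(-28))*(-11))*(-2) = ((3*(-1/28))*(-11))*(-2) = -3/28*(-11)*(-2) = (33/28)*(-2) = -33/14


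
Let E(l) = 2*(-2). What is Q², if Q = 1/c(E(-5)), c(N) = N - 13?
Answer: 1/289 ≈ 0.0034602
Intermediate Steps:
E(l) = -4
c(N) = -13 + N
Q = -1/17 (Q = 1/(-13 - 4) = 1/(-17) = -1/17 ≈ -0.058824)
Q² = (-1/17)² = 1/289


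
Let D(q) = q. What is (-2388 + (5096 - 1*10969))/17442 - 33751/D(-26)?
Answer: 147117539/113373 ≈ 1297.6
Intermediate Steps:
(-2388 + (5096 - 1*10969))/17442 - 33751/D(-26) = (-2388 + (5096 - 1*10969))/17442 - 33751/(-26) = (-2388 + (5096 - 10969))*(1/17442) - 33751*(-1/26) = (-2388 - 5873)*(1/17442) + 33751/26 = -8261*1/17442 + 33751/26 = -8261/17442 + 33751/26 = 147117539/113373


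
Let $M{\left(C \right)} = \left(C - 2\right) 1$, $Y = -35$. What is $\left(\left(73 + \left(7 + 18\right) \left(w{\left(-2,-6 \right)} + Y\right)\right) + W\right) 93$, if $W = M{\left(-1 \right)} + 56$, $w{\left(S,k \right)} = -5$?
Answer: $-81282$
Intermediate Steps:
$M{\left(C \right)} = -2 + C$ ($M{\left(C \right)} = \left(-2 + C\right) 1 = -2 + C$)
$W = 53$ ($W = \left(-2 - 1\right) + 56 = -3 + 56 = 53$)
$\left(\left(73 + \left(7 + 18\right) \left(w{\left(-2,-6 \right)} + Y\right)\right) + W\right) 93 = \left(\left(73 + \left(7 + 18\right) \left(-5 - 35\right)\right) + 53\right) 93 = \left(\left(73 + 25 \left(-40\right)\right) + 53\right) 93 = \left(\left(73 - 1000\right) + 53\right) 93 = \left(-927 + 53\right) 93 = \left(-874\right) 93 = -81282$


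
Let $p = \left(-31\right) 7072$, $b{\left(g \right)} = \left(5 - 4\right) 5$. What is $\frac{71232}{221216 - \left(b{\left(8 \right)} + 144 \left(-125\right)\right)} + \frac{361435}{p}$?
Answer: $- \frac{3373471141}{2497271712} \approx -1.3509$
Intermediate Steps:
$b{\left(g \right)} = 5$ ($b{\left(g \right)} = 1 \cdot 5 = 5$)
$p = -219232$
$\frac{71232}{221216 - \left(b{\left(8 \right)} + 144 \left(-125\right)\right)} + \frac{361435}{p} = \frac{71232}{221216 - \left(5 + 144 \left(-125\right)\right)} + \frac{361435}{-219232} = \frac{71232}{221216 - \left(5 - 18000\right)} + 361435 \left(- \frac{1}{219232}\right) = \frac{71232}{221216 - -17995} - \frac{361435}{219232} = \frac{71232}{221216 + 17995} - \frac{361435}{219232} = \frac{71232}{239211} - \frac{361435}{219232} = 71232 \cdot \frac{1}{239211} - \frac{361435}{219232} = \frac{3392}{11391} - \frac{361435}{219232} = - \frac{3373471141}{2497271712}$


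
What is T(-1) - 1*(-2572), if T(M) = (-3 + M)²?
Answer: 2588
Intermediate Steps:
T(-1) - 1*(-2572) = (-3 - 1)² - 1*(-2572) = (-4)² + 2572 = 16 + 2572 = 2588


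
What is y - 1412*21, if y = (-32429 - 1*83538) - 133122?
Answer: -278741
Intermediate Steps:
y = -249089 (y = (-32429 - 83538) - 133122 = -115967 - 133122 = -249089)
y - 1412*21 = -249089 - 1412*21 = -249089 - 29652 = -278741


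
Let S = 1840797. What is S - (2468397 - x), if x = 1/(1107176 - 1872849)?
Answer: -480536374801/765673 ≈ -6.2760e+5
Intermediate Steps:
x = -1/765673 (x = 1/(-765673) = -1/765673 ≈ -1.3060e-6)
S - (2468397 - x) = 1840797 - (2468397 - 1*(-1/765673)) = 1840797 - (2468397 + 1/765673) = 1840797 - 1*1889984936182/765673 = 1840797 - 1889984936182/765673 = -480536374801/765673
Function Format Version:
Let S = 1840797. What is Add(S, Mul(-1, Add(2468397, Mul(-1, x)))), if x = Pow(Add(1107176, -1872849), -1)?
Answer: Rational(-480536374801, 765673) ≈ -6.2760e+5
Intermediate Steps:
x = Rational(-1, 765673) (x = Pow(-765673, -1) = Rational(-1, 765673) ≈ -1.3060e-6)
Add(S, Mul(-1, Add(2468397, Mul(-1, x)))) = Add(1840797, Mul(-1, Add(2468397, Mul(-1, Rational(-1, 765673))))) = Add(1840797, Mul(-1, Add(2468397, Rational(1, 765673)))) = Add(1840797, Mul(-1, Rational(1889984936182, 765673))) = Add(1840797, Rational(-1889984936182, 765673)) = Rational(-480536374801, 765673)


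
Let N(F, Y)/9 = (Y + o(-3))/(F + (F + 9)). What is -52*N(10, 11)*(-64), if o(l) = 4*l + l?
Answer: -119808/29 ≈ -4131.3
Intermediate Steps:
o(l) = 5*l
N(F, Y) = 9*(-15 + Y)/(9 + 2*F) (N(F, Y) = 9*((Y + 5*(-3))/(F + (F + 9))) = 9*((Y - 15)/(F + (9 + F))) = 9*((-15 + Y)/(9 + 2*F)) = 9*(-15 + Y)/(9 + 2*F))
-52*N(10, 11)*(-64) = -468*(-15 + 11)/(9 + 2*10)*(-64) = -468*(-4)/(9 + 20)*(-64) = -468*(-4)/29*(-64) = -52*(-36/29)*(-64) = (1872/29)*(-64) = -119808/29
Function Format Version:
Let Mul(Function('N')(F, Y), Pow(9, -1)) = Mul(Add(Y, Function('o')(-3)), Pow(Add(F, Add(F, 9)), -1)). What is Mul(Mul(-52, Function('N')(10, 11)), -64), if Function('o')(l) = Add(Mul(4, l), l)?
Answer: Rational(-119808, 29) ≈ -4131.3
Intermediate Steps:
Function('o')(l) = Mul(5, l)
Function('N')(F, Y) = Mul(9, Pow(Add(9, Mul(2, F)), -1), Add(-15, Y)) (Function('N')(F, Y) = Mul(9, Mul(Add(Y, Mul(5, -3)), Pow(Add(F, Add(F, 9)), -1))) = Mul(9, Mul(Add(Y, -15), Pow(Add(F, Add(9, F)), -1))) = Mul(9, Mul(Add(-15, Y), Pow(Add(9, Mul(2, F)), -1))) = Mul(9, Mul(Pow(Add(9, Mul(2, F)), -1), Add(-15, Y))) = Mul(9, Pow(Add(9, Mul(2, F)), -1), Add(-15, Y)))
Mul(Mul(-52, Function('N')(10, 11)), -64) = Mul(Mul(-52, Mul(9, Pow(Add(9, Mul(2, 10)), -1), Add(-15, 11))), -64) = Mul(Mul(-52, Mul(9, Pow(Add(9, 20), -1), -4)), -64) = Mul(Mul(-52, Mul(9, Pow(29, -1), -4)), -64) = Mul(Mul(-52, Mul(9, Rational(1, 29), -4)), -64) = Mul(Mul(-52, Rational(-36, 29)), -64) = Mul(Rational(1872, 29), -64) = Rational(-119808, 29)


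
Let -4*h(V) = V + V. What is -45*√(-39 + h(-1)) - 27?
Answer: -27 - 45*I*√154/2 ≈ -27.0 - 279.22*I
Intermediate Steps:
h(V) = -V/2 (h(V) = -(V + V)/4 = -V/2)
-45*√(-39 + h(-1)) - 27 = -45*√(-39 - ½*(-1)) - 27 = -45*√(-39 + ½) - 27 = -45*I*√154/2 - 27 = -27 - 45*I*√154/2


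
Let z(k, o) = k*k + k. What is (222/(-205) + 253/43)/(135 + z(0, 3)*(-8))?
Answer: 42319/1190025 ≈ 0.035561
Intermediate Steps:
z(k, o) = k + k² (z(k, o) = k² + k = k + k²)
(222/(-205) + 253/43)/(135 + z(0, 3)*(-8)) = (222/(-205) + 253/43)/(135 + (0*(1 + 0))*(-8)) = (222*(-1/205) + 253*(1/43))/(135 + (0*1)*(-8)) = (-222/205 + 253/43)/(135 + 0*(-8)) = 42319/(8815*(135 + 0)) = (42319/8815)/135 = (42319/8815)*(1/135) = 42319/1190025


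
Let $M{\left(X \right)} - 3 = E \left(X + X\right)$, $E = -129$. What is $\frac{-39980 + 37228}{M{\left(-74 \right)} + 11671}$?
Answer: $- \frac{1376}{15383} \approx -0.089449$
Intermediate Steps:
$M{\left(X \right)} = 3 - 258 X$ ($M{\left(X \right)} = 3 - 129 \left(X + X\right) = 3 - 129 \cdot 2 X = 3 - 258 X$)
$\frac{-39980 + 37228}{M{\left(-74 \right)} + 11671} = \frac{-39980 + 37228}{\left(3 - -19092\right) + 11671} = - \frac{2752}{\left(3 + 19092\right) + 11671} = - \frac{2752}{19095 + 11671} = - \frac{2752}{30766} = \left(-2752\right) \frac{1}{30766} = - \frac{1376}{15383}$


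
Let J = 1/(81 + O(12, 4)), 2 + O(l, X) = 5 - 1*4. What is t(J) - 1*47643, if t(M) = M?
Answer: -3811439/80 ≈ -47643.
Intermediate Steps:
O(l, X) = -1 (O(l, X) = -2 + (5 - 1*4) = -2 + (5 - 4) = -2 + 1 = -1)
J = 1/80 (J = 1/(81 - 1) = 1/80 ≈ 0.012500)
t(J) - 1*47643 = 1/80 - 1*47643 = 1/80 - 47643 = -3811439/80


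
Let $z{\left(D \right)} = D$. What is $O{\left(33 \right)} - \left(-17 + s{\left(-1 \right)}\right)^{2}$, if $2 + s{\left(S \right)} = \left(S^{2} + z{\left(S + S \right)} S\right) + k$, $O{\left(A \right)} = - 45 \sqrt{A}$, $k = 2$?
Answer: $-196 - 45 \sqrt{33} \approx -454.51$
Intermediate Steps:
$s{\left(S \right)} = 3 S^{2}$ ($s{\left(S \right)} = -2 + \left(\left(S^{2} + \left(S + S\right) S\right) + 2\right) = -2 + \left(\left(S^{2} + 2 S S\right) + 2\right) = -2 + \left(\left(S^{2} + 2 S^{2}\right) + 2\right) = -2 + \left(3 S^{2} + 2\right) = -2 + \left(2 + 3 S^{2}\right) = 3 S^{2}$)
$O{\left(33 \right)} - \left(-17 + s{\left(-1 \right)}\right)^{2} = - 45 \sqrt{33} - \left(-17 + 3 \left(-1\right)^{2}\right)^{2} = - 45 \sqrt{33} - \left(-17 + 3 \cdot 1\right)^{2} = - 45 \sqrt{33} - \left(-17 + 3\right)^{2} = - 45 \sqrt{33} - \left(-14\right)^{2} = - 45 \sqrt{33} - 196 = -196 - 45 \sqrt{33}$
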